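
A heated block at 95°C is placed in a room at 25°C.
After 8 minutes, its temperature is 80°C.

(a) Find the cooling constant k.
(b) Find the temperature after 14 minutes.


Newton's law: T(t) = T_a + (T₀ - T_a)e^(-kt).
(a) Use T(8) = 80: (80 - 25)/(95 - 25) = e^(-k·8), so k = -ln(0.786)/8 ≈ 0.0301.
(b) Apply k to t = 14: T(14) = 25 + (70)e^(-0.422) ≈ 70.9°C.


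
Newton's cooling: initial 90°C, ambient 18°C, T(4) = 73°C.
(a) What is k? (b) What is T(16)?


Newton's law: T(t) = T_a + (T₀ - T_a)e^(-kt).
(a) Use T(4) = 73: (73 - 18)/(90 - 18) = e^(-k·4), so k = -ln(0.764)/4 ≈ 0.0673.
(b) Apply k to t = 16: T(16) = 18 + (72)e^(-1.077) ≈ 42.5°C.


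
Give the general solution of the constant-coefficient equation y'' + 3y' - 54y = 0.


Characteristic equation: r² + 3r - 54 = 0.
Factor: (r - 6)(r + 9) = 0 ⇒ r = 6, -9 (distinct real).
General solution: y = C₁e^(6x) + C₂e^(-9x).


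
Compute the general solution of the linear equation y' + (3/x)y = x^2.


P(x) = 3/x ⇒ μ = x^3.
(x^3 y)' = x^3·x^2 = x^5.
Integrate: x^3 y = x^6/(6) + C.
Solve for y: y = (1/6)x^3 + C/x^3.


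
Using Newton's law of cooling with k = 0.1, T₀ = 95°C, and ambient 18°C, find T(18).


Newton's law: dT/dt = -k(T - T_a) has solution T(t) = T_a + (T₀ - T_a)e^(-kt).
Plug in T_a = 18, T₀ = 95, k = 0.1, t = 18: T(18) = 18 + (77)e^(-1.80) ≈ 30.7°C.


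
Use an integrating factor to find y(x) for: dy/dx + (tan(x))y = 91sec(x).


P(x) = tan(x) ⇒ μ = e^(∫tan(x)dx) = sec(x).
(sec(x) y)' = 91sec²(x) ⇒ sec(x) y = 91tan(x) + C.
Multiply by cos(x): y = 91sin(x) + C·cos(x).


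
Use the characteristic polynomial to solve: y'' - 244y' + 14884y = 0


Characteristic equation: r² - 244r + 14884 = 0, i.e. (r - 122)² = 0.
Repeated root r = 122; include an x factor for the second linearly independent solution.
General solution: y = (C₁ + C₂x)e^(122x).


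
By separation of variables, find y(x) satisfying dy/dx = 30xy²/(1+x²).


Separate: dy/y² = 30x/(1+x²) dx.
Integrate LHS: ∫ dy/y² = -1/y.
Integrate RHS via u = 1+x²: 15ln(1+x²) + C.
Result: -1/y = 15ln(1+x²) + C.


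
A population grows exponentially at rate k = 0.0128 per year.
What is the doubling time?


Exponential growth: P(t) = P₀ e^(0.0128t). Set P(t)/P₀ = 2: e^(0.0128t) = 2.
Solve: t = ln(2)/0.0128 ≈ 54.15 years.


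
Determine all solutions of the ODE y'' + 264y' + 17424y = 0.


Characteristic equation: r² + 264r + 17424 = 0, i.e. (r + 132)² = 0.
Repeated root r = -132; include an x factor for the second linearly independent solution.
General solution: y = (C₁ + C₂x)e^(-132x).


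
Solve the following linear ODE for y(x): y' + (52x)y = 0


P(x) = 52x ⇒ μ = e^(26x²).
Q(x) = 0 so μ y is constant: y = Ce^(-26x²).


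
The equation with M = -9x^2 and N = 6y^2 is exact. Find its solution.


Check exactness: ∂M/∂y = 0 and ∂N/∂x = 0; equal, so the equation is exact.
Integrate M with respect to x (treating y as constant): ∫M dx = -3x^3 + h(y).
Differentiate w.r.t. y and set equal to N: the x-dependent terms already match, leaving h'(y) = 6y^2. Integrate: h(y) = 2y^3.
So F(x,y) = -3x^3 + 2y^3.
General solution: -3x^3 + 2y^3 = C.


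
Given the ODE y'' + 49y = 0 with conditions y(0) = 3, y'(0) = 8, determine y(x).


Characteristic roots of r² + 49 = 0 are ±7i, so y = C₁cos(7x) + C₂sin(7x).
Apply y(0) = 3: C₁ = 3. Differentiate and apply y'(0) = 8: 7·C₂ = 8, so C₂ = 8/7.
Particular solution: y = 3cos(7x) + (8/7)sin(7x).


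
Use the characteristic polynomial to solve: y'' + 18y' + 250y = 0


Characteristic equation: r² + 18r + 250 = 0.
Discriminant is negative; roots r = -9 ± 13i (complex conjugate pair).
General solution uses e^(α x)(C₁ cos(β x) + C₂ sin(β x)): y = e^(-9x)(C₁cos(13x) + C₂sin(13x)).


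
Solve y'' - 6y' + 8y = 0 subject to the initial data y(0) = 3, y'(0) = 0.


Characteristic roots of r² - 6r + 8 = 0 are 4, 2.
General solution y = c₁ e^(4x) + c₂ e^(2x).
Apply y(0) = 3: c₁ + c₂ = 3. Apply y'(0) = 0: 4 c₁ + 2 c₂ = 0.
Solve: c₁ = -3, c₂ = 6.
Particular solution: y = -3e^(4x) + 6e^(2x).


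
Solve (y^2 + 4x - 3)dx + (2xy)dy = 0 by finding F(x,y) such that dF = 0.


Check exactness: ∂M/∂y = 2y and ∂N/∂x = 2y; equal, so the equation is exact.
Integrate M with respect to x (treating y as constant): ∫M dx = xy^2 + 2x^2 - 3x + h(y).
Differentiate w.r.t. y and set equal to N: all terms match, so h'(y) = 0 and h is a constant absorbed into C.
General solution: xy^2 + 2x^2 - 3x = C.


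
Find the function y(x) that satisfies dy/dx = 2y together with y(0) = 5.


General solution of y' = 2y is y = Ce^(2x).
Apply y(0) = 5: C = 5.
Particular solution: y = 5e^(2x).


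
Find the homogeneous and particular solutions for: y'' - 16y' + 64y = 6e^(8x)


Characteristic polynomial (r - 8)² = 0; repeated root r = 8.
y_h = (C₁ + C₂x)e^(8x). Forcing matches the repeated root (resonance), so try y_p = Ax² e^(8x).
Substitute and solve for A: 2A = 6, so A = 3.
General solution: y = (C₁ + C₂x + 3x²)e^(8x).


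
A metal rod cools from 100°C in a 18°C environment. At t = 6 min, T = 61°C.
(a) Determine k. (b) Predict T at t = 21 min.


Newton's law: T(t) = T_a + (T₀ - T_a)e^(-kt).
(a) Use T(6) = 61: (61 - 18)/(100 - 18) = e^(-k·6), so k = -ln(0.524)/6 ≈ 0.1076.
(b) Apply k to t = 21: T(21) = 18 + (82)e^(-2.259) ≈ 26.6°C.


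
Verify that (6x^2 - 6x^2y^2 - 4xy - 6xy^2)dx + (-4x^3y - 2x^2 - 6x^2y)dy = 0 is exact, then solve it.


Check exactness: ∂M/∂y = -12x^2y - 4x - 12xy and ∂N/∂x = -12x^2y - 4x - 12xy; equal, so the equation is exact.
Integrate M with respect to x (treating y as constant): ∫M dx = 2x^3 - 2x^3y^2 - 2x^2y - 3x^2y^2 + h(y).
Differentiate w.r.t. y and set equal to N: all terms match, so h'(y) = 0 and h is a constant absorbed into C.
General solution: 2x^3 - 2x^3y^2 - 2x^2y - 3x^2y^2 = C.


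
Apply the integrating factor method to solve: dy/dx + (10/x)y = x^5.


P(x) = 10/x ⇒ μ = x^10.
(x^10 y)' = x^10·x^5 = x^15.
Integrate: x^10 y = x^16/(16) + C.
Solve for y: y = (1/16)x^6 + C/x^10.


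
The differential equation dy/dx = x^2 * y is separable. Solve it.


Separate variables: dy/y = x^2 dx.
Integrate: ln|y| = (1/3)x^3 + C₀.
Exponentiate: y = Ce^((1/3)x^3).


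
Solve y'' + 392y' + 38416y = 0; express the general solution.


Characteristic equation: r² + 392r + 38416 = 0, i.e. (r + 196)² = 0.
Repeated root r = -196; include an x factor for the second linearly independent solution.
General solution: y = (C₁ + C₂x)e^(-196x).


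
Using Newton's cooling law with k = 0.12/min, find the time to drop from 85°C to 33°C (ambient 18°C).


From T(t) = T_a + (T₀ - T_a)e^(-kt), set T(t) = 33:
(33 - 18) / (85 - 18) = e^(-0.12t), so t = -ln(0.224)/0.12 ≈ 12.5 minutes.


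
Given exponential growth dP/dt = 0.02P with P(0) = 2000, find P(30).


The ODE dP/dt = 0.02P has solution P(t) = P(0)e^(0.02t).
Substitute P(0) = 2000 and t = 30: P(30) = 2000 e^(0.60) ≈ 3644.


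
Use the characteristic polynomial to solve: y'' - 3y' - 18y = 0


Characteristic equation: r² - 3r - 18 = 0.
Factor: (r + 3)(r - 6) = 0 ⇒ r = -3, 6 (distinct real).
General solution: y = C₁e^(-3x) + C₂e^(6x).


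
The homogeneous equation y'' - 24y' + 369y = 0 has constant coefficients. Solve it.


Characteristic equation: r² - 24r + 369 = 0.
Discriminant is negative; roots r = 12 ± 15i (complex conjugate pair).
General solution uses e^(α x)(C₁ cos(β x) + C₂ sin(β x)): y = e^(12x)(C₁cos(15x) + C₂sin(15x)).


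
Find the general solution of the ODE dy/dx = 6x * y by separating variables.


Separate variables: dy/y = 6x dx.
Integrate: ln|y| = 3x^2 + C₀.
Exponentiate: y = Ce^(3x^2).


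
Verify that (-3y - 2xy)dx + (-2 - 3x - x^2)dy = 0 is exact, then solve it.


Check exactness: ∂M/∂y = -3 - 2x and ∂N/∂x = -3 - 2x; equal, so the equation is exact.
Integrate M with respect to x (treating y as constant): ∫M dx = -3xy - x^2y + h(y).
Differentiate w.r.t. y and set equal to N: the x-dependent terms already match, leaving h'(y) = -2. Integrate: h(y) = -2y.
So F(x,y) = -2y - 3xy - x^2y.
General solution: -2y - 3xy - x^2y = C.


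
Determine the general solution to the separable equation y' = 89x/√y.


Separate: √y dy = 89x dx.
Integrate: (2/3)y^(3/2) = (89/2)x² + C.


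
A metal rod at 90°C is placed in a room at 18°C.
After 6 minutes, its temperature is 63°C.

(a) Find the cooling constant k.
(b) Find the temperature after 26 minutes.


Newton's law: T(t) = T_a + (T₀ - T_a)e^(-kt).
(a) Use T(6) = 63: (63 - 18)/(90 - 18) = e^(-k·6), so k = -ln(0.625)/6 ≈ 0.0783.
(b) Apply k to t = 26: T(26) = 18 + (72)e^(-2.037) ≈ 27.4°C.


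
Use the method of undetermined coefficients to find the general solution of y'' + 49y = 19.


Homogeneous part: r² + 49 = 0 ⇒ r = ±7i, so y_h = C₁cos(7x) + C₂sin(7x).
Try constant y_p = A; plug in: 49A = 19 ⇒ A = 19/49.
General solution: y = C₁cos(7x) + C₂sin(7x) + 19/49.


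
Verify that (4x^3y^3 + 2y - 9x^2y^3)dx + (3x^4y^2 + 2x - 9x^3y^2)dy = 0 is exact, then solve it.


Check exactness: ∂M/∂y = 12x^3y^2 + 2 - 27x^2y^2 and ∂N/∂x = 12x^3y^2 + 2 - 27x^2y^2; equal, so the equation is exact.
Integrate M with respect to x (treating y as constant): ∫M dx = x^4y^3 + 2xy - 3x^3y^3 + h(y).
Differentiate w.r.t. y and set equal to N: all terms match, so h'(y) = 0 and h is a constant absorbed into C.
General solution: x^4y^3 + 2xy - 3x^3y^3 = C.


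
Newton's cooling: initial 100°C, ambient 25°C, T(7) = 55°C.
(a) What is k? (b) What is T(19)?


Newton's law: T(t) = T_a + (T₀ - T_a)e^(-kt).
(a) Use T(7) = 55: (55 - 25)/(100 - 25) = e^(-k·7), so k = -ln(0.400)/7 ≈ 0.1309.
(b) Apply k to t = 19: T(19) = 25 + (75)e^(-2.487) ≈ 31.2°C.


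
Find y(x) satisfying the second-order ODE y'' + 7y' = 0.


Characteristic equation: r² + 7r = 0.
Factor: (r + 7)(r - 0) = 0 ⇒ r = -7, 0 (distinct real).
General solution: y = C₁e^(-7x) + C₂.


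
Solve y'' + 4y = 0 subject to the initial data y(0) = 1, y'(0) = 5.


Characteristic roots of r² + 4 = 0 are ±2i, so y = C₁cos(2x) + C₂sin(2x).
Apply y(0) = 1: C₁ = 1. Differentiate and apply y'(0) = 5: 2·C₂ = 5, so C₂ = 5/2.
Particular solution: y = cos(2x) + (5/2)sin(2x).


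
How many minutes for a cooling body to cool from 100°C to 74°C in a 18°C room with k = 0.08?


From T(t) = T_a + (T₀ - T_a)e^(-kt), set T(t) = 74:
(74 - 18) / (100 - 18) = e^(-0.08t), so t = -ln(0.683)/0.08 ≈ 4.8 minutes.


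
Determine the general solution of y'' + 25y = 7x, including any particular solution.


Homogeneous: r² + 25 = 0 ⇒ r = ±5i, y_h = C₁cos(5x) + C₂sin(5x).
Polynomial forcing; try y_p = Ax + B. Then y_p'' + 25 y_p = 25(Ax + B) = 7x, so B = 0 and A = 7/25.
General solution: y = C₁cos(5x) + C₂sin(5x) + (7/25)x.


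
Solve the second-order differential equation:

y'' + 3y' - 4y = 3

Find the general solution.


Characteristic roots of r² + 3r - 4 = 0 are -4, 1.
y_h = C₁e^(-4x) + C₂e^(x).
Forcing exponent 0 is not a characteristic root; try y_p = A.
Substitute: A·(0 + (3)·0 + (-4)) = A·-4 = 3, so A = -3/4.
General solution: y = C₁e^(-4x) + C₂e^(x) - 3/4.


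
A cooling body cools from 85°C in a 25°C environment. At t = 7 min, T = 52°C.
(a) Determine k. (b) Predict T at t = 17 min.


Newton's law: T(t) = T_a + (T₀ - T_a)e^(-kt).
(a) Use T(7) = 52: (52 - 25)/(85 - 25) = e^(-k·7), so k = -ln(0.450)/7 ≈ 0.1141.
(b) Apply k to t = 17: T(17) = 25 + (60)e^(-1.939) ≈ 33.6°C.


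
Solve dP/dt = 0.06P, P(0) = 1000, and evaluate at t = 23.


The ODE dP/dt = 0.06P has solution P(t) = P(0)e^(0.06t).
Substitute P(0) = 1000 and t = 23: P(23) = 1000 e^(1.38) ≈ 3975.


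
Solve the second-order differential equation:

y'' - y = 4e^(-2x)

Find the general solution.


Characteristic roots of r² - 1 = 0 are 1, -1.
y_h = C₁e^(x) + C₂e^(-x).
Forcing exponent -2 is not a characteristic root; try y_p = Ae^(-2x).
Substitute: A·(4 + (0)·-2 + (-1)) = A·3 = 4, so A = 4/3.
General solution: y = C₁e^(x) + C₂e^(-x) + (4/3)e^(-2x).


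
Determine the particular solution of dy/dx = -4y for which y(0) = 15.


General solution of y' = -4y is y = Ce^(-4x).
Apply y(0) = 15: C = 15.
Particular solution: y = 15e^(-4x).


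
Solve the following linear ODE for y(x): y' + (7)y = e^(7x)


P(x) = 7 ⇒ μ = e^(7x).
(μ y)' = e^(14x) ⇒ μ y = (1/14)e^(14x) + C.
Divide by μ: y = (1/14)e^(7x) + Ce^(-7x).


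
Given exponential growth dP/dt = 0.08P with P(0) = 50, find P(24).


The ODE dP/dt = 0.08P has solution P(t) = P(0)e^(0.08t).
Substitute P(0) = 50 and t = 24: P(24) = 50 e^(1.92) ≈ 341.


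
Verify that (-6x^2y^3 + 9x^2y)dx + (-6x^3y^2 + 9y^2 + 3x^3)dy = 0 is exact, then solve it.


Check exactness: ∂M/∂y = -18x^2y^2 + 9x^2 and ∂N/∂x = -18x^2y^2 + 9x^2; equal, so the equation is exact.
Integrate M with respect to x (treating y as constant): ∫M dx = -2x^3y^3 + 3x^3y + h(y).
Differentiate w.r.t. y and set equal to N: the x-dependent terms already match, leaving h'(y) = 9y^2. Integrate: h(y) = 3y^3.
So F(x,y) = -2x^3y^3 + 3y^3 + 3x^3y.
General solution: -2x^3y^3 + 3y^3 + 3x^3y = C.


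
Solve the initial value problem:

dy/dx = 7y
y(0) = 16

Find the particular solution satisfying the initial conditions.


General solution of y' = 7y is y = Ce^(7x).
Apply y(0) = 16: C = 16.
Particular solution: y = 16e^(7x).


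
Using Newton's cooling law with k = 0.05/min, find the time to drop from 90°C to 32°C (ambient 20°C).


From T(t) = T_a + (T₀ - T_a)e^(-kt), set T(t) = 32:
(32 - 20) / (90 - 20) = e^(-0.05t), so t = -ln(0.171)/0.05 ≈ 35.3 minutes.


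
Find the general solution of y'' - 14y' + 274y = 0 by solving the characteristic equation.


Characteristic equation: r² - 14r + 274 = 0.
Discriminant is negative; roots r = 7 ± 15i (complex conjugate pair).
General solution uses e^(α x)(C₁ cos(β x) + C₂ sin(β x)): y = e^(7x)(C₁cos(15x) + C₂sin(15x)).


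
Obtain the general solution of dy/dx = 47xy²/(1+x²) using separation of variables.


Separate: dy/y² = 47x/(1+x²) dx.
Integrate LHS: ∫ dy/y² = -1/y.
Integrate RHS via u = 1+x²: (47/2)ln(1+x²) + C.
Result: -1/y = (47/2)ln(1+x²) + C.


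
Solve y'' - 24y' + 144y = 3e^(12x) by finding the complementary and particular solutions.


Characteristic polynomial (r - 12)² = 0; repeated root r = 12.
y_h = (C₁ + C₂x)e^(12x). Forcing matches the repeated root (resonance), so try y_p = Ax² e^(12x).
Substitute and solve for A: 2A = 3, so A = 3/2.
General solution: y = (C₁ + C₂x + (3/2)x²)e^(12x).


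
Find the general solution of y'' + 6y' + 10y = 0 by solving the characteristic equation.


Characteristic equation: r² + 6r + 10 = 0.
Discriminant is negative; roots r = -3 ± 1i (complex conjugate pair).
General solution uses e^(α x)(C₁ cos(β x) + C₂ sin(β x)): y = e^(-3x)(C₁cos(x) + C₂sin(x)).


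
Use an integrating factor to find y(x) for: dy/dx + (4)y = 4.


P(x) = 4, Q(x) = 4; integrating factor μ = e^(4x).
(μ y)' = 4e^(4x) ⇒ μ y = e^(4x) + C.
Divide by μ: y = 1 + Ce^(-4x).


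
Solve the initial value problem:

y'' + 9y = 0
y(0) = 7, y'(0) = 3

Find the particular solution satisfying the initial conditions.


Characteristic roots of r² + 9 = 0 are ±3i, so y = C₁cos(3x) + C₂sin(3x).
Apply y(0) = 7: C₁ = 7. Differentiate and apply y'(0) = 3: 3·C₂ = 3, so C₂ = 1.
Particular solution: y = 7cos(3x) + sin(3x).


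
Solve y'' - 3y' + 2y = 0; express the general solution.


Characteristic equation: r² - 3r + 2 = 0.
Factor: (r - 1)(r - 2) = 0 ⇒ r = 1, 2 (distinct real).
General solution: y = C₁e^(x) + C₂e^(2x).


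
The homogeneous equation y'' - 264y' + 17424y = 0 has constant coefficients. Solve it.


Characteristic equation: r² - 264r + 17424 = 0, i.e. (r - 132)² = 0.
Repeated root r = 132; include an x factor for the second linearly independent solution.
General solution: y = (C₁ + C₂x)e^(132x).


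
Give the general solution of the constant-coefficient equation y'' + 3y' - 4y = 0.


Characteristic equation: r² + 3r - 4 = 0.
Factor: (r + 4)(r - 1) = 0 ⇒ r = -4, 1 (distinct real).
General solution: y = C₁e^(-4x) + C₂e^(x).


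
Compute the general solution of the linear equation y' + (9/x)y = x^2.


P(x) = 9/x ⇒ μ = x^9.
(x^9 y)' = x^9·x^2 = x^11.
Integrate: x^9 y = x^12/(12) + C.
Solve for y: y = (1/12)x^3 + C/x^9.


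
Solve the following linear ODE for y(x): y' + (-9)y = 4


P(x) = -9 ⇒ μ = e^(-9x).
(μ y)' = 4e^(-9x) ⇒ μ y = -(4/9)e^(-9x) + C.
Divide by μ: y = -4/9 + Ce^(9x).


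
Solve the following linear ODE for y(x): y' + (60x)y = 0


P(x) = 60x ⇒ μ = e^(30x²).
Q(x) = 0 so μ y is constant: y = Ce^(-30x²).


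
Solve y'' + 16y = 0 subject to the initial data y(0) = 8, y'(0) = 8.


Characteristic roots of r² + 16 = 0 are ±4i, so y = C₁cos(4x) + C₂sin(4x).
Apply y(0) = 8: C₁ = 8. Differentiate and apply y'(0) = 8: 4·C₂ = 8, so C₂ = 2.
Particular solution: y = 8cos(4x) + 2sin(4x).


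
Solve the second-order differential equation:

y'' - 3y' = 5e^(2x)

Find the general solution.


Characteristic roots of r² - 3r = 0 are 0, 3.
y_h = C₁ + C₂e^(3x).
Forcing exponent 2 is not a characteristic root; try y_p = Ae^(2x).
Substitute: A·(4 + (-3)·2 + (0)) = A·-2 = 5, so A = -5/2.
General solution: y = C₁ + C₂e^(3x) - (5/2)e^(2x).


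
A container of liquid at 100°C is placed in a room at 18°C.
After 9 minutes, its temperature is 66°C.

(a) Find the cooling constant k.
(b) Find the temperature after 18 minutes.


Newton's law: T(t) = T_a + (T₀ - T_a)e^(-kt).
(a) Use T(9) = 66: (66 - 18)/(100 - 18) = e^(-k·9), so k = -ln(0.585)/9 ≈ 0.0595.
(b) Apply k to t = 18: T(18) = 18 + (82)e^(-1.071) ≈ 46.1°C.


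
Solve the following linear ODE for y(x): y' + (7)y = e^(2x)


P(x) = 7 ⇒ μ = e^(7x).
(μ y)' = e^(9x) ⇒ μ y = e^(9x)/9 + C.
Divide by μ: y = (1/9)e^(2x) + Ce^(-7x).


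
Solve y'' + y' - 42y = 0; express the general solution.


Characteristic equation: r² + r - 42 = 0.
Factor: (r - 6)(r + 7) = 0 ⇒ r = 6, -7 (distinct real).
General solution: y = C₁e^(6x) + C₂e^(-7x).


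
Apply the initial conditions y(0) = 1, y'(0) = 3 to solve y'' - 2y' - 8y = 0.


Characteristic roots of r² - 2r - 8 = 0 are -2, 4.
General solution y = c₁ e^(-2x) + c₂ e^(4x).
Apply y(0) = 1: c₁ + c₂ = 1. Apply y'(0) = 3: -2 c₁ + 4 c₂ = 3.
Solve: c₁ = 1/6, c₂ = 5/6.
Particular solution: y = (1/6)e^(-2x) + (5/6)e^(4x).


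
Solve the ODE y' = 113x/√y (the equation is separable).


Separate: √y dy = 113x dx.
Integrate: (2/3)y^(3/2) = (113/2)x² + C.


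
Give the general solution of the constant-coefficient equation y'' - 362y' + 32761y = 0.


Characteristic equation: r² - 362r + 32761 = 0, i.e. (r - 181)² = 0.
Repeated root r = 181; include an x factor for the second linearly independent solution.
General solution: y = (C₁ + C₂x)e^(181x).


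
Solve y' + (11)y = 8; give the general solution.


P(x) = 11, Q(x) = 8; integrating factor μ = e^(11x).
(μ y)' = 8e^(11x) ⇒ μ y = (8/11)e^(11x) + C.
Divide by μ: y = 8/11 + Ce^(-11x).


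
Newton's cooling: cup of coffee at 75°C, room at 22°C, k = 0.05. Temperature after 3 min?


Newton's law: dT/dt = -k(T - T_a) has solution T(t) = T_a + (T₀ - T_a)e^(-kt).
Plug in T_a = 22, T₀ = 75, k = 0.05, t = 3: T(3) = 22 + (53)e^(-0.15) ≈ 67.6°C.


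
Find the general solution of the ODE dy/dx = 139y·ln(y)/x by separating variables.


Separate: dy/[y ln(y)] = 139 dx/x.
Substitute u = ln(y): du/u = 139 dx/x.
Integrate: ln|ln(y)| = 139ln|x| + C₀, hence ln(y) = C·x^139.


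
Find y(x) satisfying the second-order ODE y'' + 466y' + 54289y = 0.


Characteristic equation: r² + 466r + 54289 = 0, i.e. (r + 233)² = 0.
Repeated root r = -233; include an x factor for the second linearly independent solution.
General solution: y = (C₁ + C₂x)e^(-233x).


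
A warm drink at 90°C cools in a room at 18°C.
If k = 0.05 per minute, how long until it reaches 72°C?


From T(t) = T_a + (T₀ - T_a)e^(-kt), set T(t) = 72:
(72 - 18) / (90 - 18) = e^(-0.05t), so t = -ln(0.750)/0.05 ≈ 5.8 minutes.


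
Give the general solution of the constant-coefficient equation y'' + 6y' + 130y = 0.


Characteristic equation: r² + 6r + 130 = 0.
Discriminant is negative; roots r = -3 ± 11i (complex conjugate pair).
General solution uses e^(α x)(C₁ cos(β x) + C₂ sin(β x)): y = e^(-3x)(C₁cos(11x) + C₂sin(11x)).


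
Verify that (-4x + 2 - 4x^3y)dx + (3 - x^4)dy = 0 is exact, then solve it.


Check exactness: ∂M/∂y = -4x^3 and ∂N/∂x = -4x^3; equal, so the equation is exact.
Integrate M with respect to x (treating y as constant): ∫M dx = -2x^2 + 2x - x^4y + h(y).
Differentiate w.r.t. y and set equal to N: the x-dependent terms already match, leaving h'(y) = 3. Integrate: h(y) = 3y.
So F(x,y) = -2x^2 + 3y + 2x - x^4y.
General solution: -2x^2 + 3y + 2x - x^4y = C.


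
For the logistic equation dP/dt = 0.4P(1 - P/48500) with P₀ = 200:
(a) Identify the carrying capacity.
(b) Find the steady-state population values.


Logistic ODE dP/dt = 0.4P(1 - P/48500) has equilibria where dP/dt = 0, i.e. P = 0 or P = 48500.
The coefficient (1 - P/K) = 0 when P = K, identifying K = 48500 as the carrying capacity.
(a) K = 48500; (b) equilibria P = 0 and P = 48500.


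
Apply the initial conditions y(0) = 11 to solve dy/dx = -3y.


General solution of y' = -3y is y = Ce^(-3x).
Apply y(0) = 11: C = 11.
Particular solution: y = 11e^(-3x).


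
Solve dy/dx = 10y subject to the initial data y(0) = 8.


General solution of y' = 10y is y = Ce^(10x).
Apply y(0) = 8: C = 8.
Particular solution: y = 8e^(10x).


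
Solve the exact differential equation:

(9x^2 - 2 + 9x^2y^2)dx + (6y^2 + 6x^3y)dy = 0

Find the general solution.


Check exactness: ∂M/∂y = 18x^2y and ∂N/∂x = 18x^2y; equal, so the equation is exact.
Integrate M with respect to x (treating y as constant): ∫M dx = 3x^3 - 2x + 3x^3y^2 + h(y).
Differentiate w.r.t. y and set equal to N: the x-dependent terms already match, leaving h'(y) = 6y^2. Integrate: h(y) = 2y^3.
So F(x,y) = 3x^3 + 2y^3 - 2x + 3x^3y^2.
General solution: 3x^3 + 2y^3 - 2x + 3x^3y^2 = C.


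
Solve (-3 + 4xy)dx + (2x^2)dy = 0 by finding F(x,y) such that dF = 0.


Check exactness: ∂M/∂y = 4x and ∂N/∂x = 4x; equal, so the equation is exact.
Integrate M with respect to x (treating y as constant): ∫M dx = -3x + 2x^2y + h(y).
Differentiate w.r.t. y and set equal to N: all terms match, so h'(y) = 0 and h is a constant absorbed into C.
General solution: -3x + 2x^2y = C.


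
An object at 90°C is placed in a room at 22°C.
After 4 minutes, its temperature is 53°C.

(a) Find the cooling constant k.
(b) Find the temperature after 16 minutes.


Newton's law: T(t) = T_a + (T₀ - T_a)e^(-kt).
(a) Use T(4) = 53: (53 - 22)/(90 - 22) = e^(-k·4), so k = -ln(0.456)/4 ≈ 0.1964.
(b) Apply k to t = 16: T(16) = 22 + (68)e^(-3.142) ≈ 24.9°C.


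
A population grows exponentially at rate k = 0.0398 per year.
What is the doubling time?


Exponential growth: P(t) = P₀ e^(0.0398t). Set P(t)/P₀ = 2: e^(0.0398t) = 2.
Solve: t = ln(2)/0.0398 ≈ 17.42 years.


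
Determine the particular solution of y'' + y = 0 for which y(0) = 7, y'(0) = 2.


Characteristic roots of r² + 1 = 0 are ±1i, so y = C₁cos(x) + C₂sin(x).
Apply y(0) = 7: C₁ = 7. Differentiate and apply y'(0) = 2: 1·C₂ = 2, so C₂ = 2.
Particular solution: y = 7cos(x) + 2sin(x).


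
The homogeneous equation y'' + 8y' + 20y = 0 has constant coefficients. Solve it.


Characteristic equation: r² + 8r + 20 = 0.
Discriminant is negative; roots r = -4 ± 2i (complex conjugate pair).
General solution uses e^(α x)(C₁ cos(β x) + C₂ sin(β x)): y = e^(-4x)(C₁cos(2x) + C₂sin(2x)).


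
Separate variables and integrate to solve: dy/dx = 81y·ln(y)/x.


Separate: dy/[y ln(y)] = 81 dx/x.
Substitute u = ln(y): du/u = 81 dx/x.
Integrate: ln|ln(y)| = 81ln|x| + C₀, hence ln(y) = C·x^81.


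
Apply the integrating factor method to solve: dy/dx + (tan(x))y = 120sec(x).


P(x) = tan(x) ⇒ μ = e^(∫tan(x)dx) = sec(x).
(sec(x) y)' = 120sec²(x) ⇒ sec(x) y = 120tan(x) + C.
Multiply by cos(x): y = 120sin(x) + C·cos(x).


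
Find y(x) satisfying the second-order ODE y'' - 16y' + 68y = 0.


Characteristic equation: r² - 16r + 68 = 0.
Discriminant is negative; roots r = 8 ± 2i (complex conjugate pair).
General solution uses e^(α x)(C₁ cos(β x) + C₂ sin(β x)): y = e^(8x)(C₁cos(2x) + C₂sin(2x)).


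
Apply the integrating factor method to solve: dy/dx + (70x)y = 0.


P(x) = 70x ⇒ μ = e^(35x²).
Q(x) = 0 so μ y is constant: y = Ce^(-35x²).


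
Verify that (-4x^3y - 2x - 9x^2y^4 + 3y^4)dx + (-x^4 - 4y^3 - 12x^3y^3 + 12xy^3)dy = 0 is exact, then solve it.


Check exactness: ∂M/∂y = -4x^3 - 36x^2y^3 + 12y^3 and ∂N/∂x = -4x^3 - 36x^2y^3 + 12y^3; equal, so the equation is exact.
Integrate M with respect to x (treating y as constant): ∫M dx = -x^4y - x^2 - 3x^3y^4 + 3xy^4 + h(y).
Differentiate w.r.t. y and set equal to N: the x-dependent terms already match, leaving h'(y) = -4y^3. Integrate: h(y) = -y^4.
So F(x,y) = -x^4y - x^2 - y^4 - 3x^3y^4 + 3xy^4.
General solution: -x^4y - x^2 - y^4 - 3x^3y^4 + 3xy^4 = C.


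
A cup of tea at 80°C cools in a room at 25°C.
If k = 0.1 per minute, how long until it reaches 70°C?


From T(t) = T_a + (T₀ - T_a)e^(-kt), set T(t) = 70:
(70 - 25) / (80 - 25) = e^(-0.1t), so t = -ln(0.818)/0.1 ≈ 2.0 minutes.


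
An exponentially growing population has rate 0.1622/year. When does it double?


Exponential growth: P(t) = P₀ e^(0.1622t). Set P(t)/P₀ = 2: e^(0.1622t) = 2.
Solve: t = ln(2)/0.1622 ≈ 4.27 years.


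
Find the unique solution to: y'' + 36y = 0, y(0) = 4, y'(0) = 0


Characteristic roots of r² + 36 = 0 are ±6i, so y = C₁cos(6x) + C₂sin(6x).
Apply y(0) = 4: C₁ = 4. Differentiate and apply y'(0) = 0: 6·C₂ = 0, so C₂ = 0.
Particular solution: y = 4cos(6x).


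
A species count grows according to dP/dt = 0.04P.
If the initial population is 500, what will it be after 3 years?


The ODE dP/dt = 0.04P has solution P(t) = P(0)e^(0.04t).
Substitute P(0) = 500 and t = 3: P(3) = 500 e^(0.12) ≈ 564.


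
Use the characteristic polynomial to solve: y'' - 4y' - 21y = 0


Characteristic equation: r² - 4r - 21 = 0.
Factor: (r + 3)(r - 7) = 0 ⇒ r = -3, 7 (distinct real).
General solution: y = C₁e^(-3x) + C₂e^(7x).


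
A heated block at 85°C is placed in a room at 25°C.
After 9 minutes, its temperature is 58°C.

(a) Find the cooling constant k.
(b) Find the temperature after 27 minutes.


Newton's law: T(t) = T_a + (T₀ - T_a)e^(-kt).
(a) Use T(9) = 58: (58 - 25)/(85 - 25) = e^(-k·9), so k = -ln(0.550)/9 ≈ 0.0664.
(b) Apply k to t = 27: T(27) = 25 + (60)e^(-1.794) ≈ 35.0°C.


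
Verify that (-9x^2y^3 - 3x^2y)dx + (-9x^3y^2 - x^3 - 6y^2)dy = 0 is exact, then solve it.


Check exactness: ∂M/∂y = -27x^2y^2 - 3x^2 and ∂N/∂x = -27x^2y^2 - 3x^2; equal, so the equation is exact.
Integrate M with respect to x (treating y as constant): ∫M dx = -3x^3y^3 - x^3y + h(y).
Differentiate w.r.t. y and set equal to N: the x-dependent terms already match, leaving h'(y) = -6y^2. Integrate: h(y) = -2y^3.
So F(x,y) = -3x^3y^3 - x^3y - 2y^3.
General solution: -3x^3y^3 - x^3y - 2y^3 = C.


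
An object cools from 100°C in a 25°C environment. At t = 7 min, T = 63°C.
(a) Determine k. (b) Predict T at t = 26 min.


Newton's law: T(t) = T_a + (T₀ - T_a)e^(-kt).
(a) Use T(7) = 63: (63 - 25)/(100 - 25) = e^(-k·7), so k = -ln(0.507)/7 ≈ 0.0971.
(b) Apply k to t = 26: T(26) = 25 + (75)e^(-2.525) ≈ 31.0°C.


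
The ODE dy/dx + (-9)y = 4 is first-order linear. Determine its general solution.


P(x) = -9 ⇒ μ = e^(-9x).
(μ y)' = 4e^(-9x) ⇒ μ y = -(4/9)e^(-9x) + C.
Divide by μ: y = -4/9 + Ce^(9x).


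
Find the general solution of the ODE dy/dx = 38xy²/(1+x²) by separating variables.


Separate: dy/y² = 38x/(1+x²) dx.
Integrate LHS: ∫ dy/y² = -1/y.
Integrate RHS via u = 1+x²: 19ln(1+x²) + C.
Result: -1/y = 19ln(1+x²) + C.


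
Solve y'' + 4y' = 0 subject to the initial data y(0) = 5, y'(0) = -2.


Characteristic roots of r² + 4r = 0 are 0, -4.
General solution y = c₁ + c₂ e^(-4x).
Apply y(0) = 5: c₁ + c₂ = 5. Apply y'(0) = -2: 0 c₁ - 4 c₂ = -2.
Solve: c₁ = 9/2, c₂ = 1/2.
Particular solution: y = 9/2 + (1/2)e^(-4x).


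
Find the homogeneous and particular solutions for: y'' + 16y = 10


Homogeneous part: r² + 16 = 0 ⇒ r = ±4i, so y_h = C₁cos(4x) + C₂sin(4x).
Try constant y_p = A; plug in: 16A = 10 ⇒ A = 5/8.
General solution: y = C₁cos(4x) + C₂sin(4x) + 5/8.


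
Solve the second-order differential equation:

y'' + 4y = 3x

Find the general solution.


Homogeneous: r² + 4 = 0 ⇒ r = ±2i, y_h = C₁cos(2x) + C₂sin(2x).
Polynomial forcing; try y_p = Ax + B. Then y_p'' + 4 y_p = 4(Ax + B) = 3x, so B = 0 and A = 3/4.
General solution: y = C₁cos(2x) + C₂sin(2x) + (3/4)x.


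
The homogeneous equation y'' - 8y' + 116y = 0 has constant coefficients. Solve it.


Characteristic equation: r² - 8r + 116 = 0.
Discriminant is negative; roots r = 4 ± 10i (complex conjugate pair).
General solution uses e^(α x)(C₁ cos(β x) + C₂ sin(β x)): y = e^(4x)(C₁cos(10x) + C₂sin(10x)).


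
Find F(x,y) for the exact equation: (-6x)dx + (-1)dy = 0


Check exactness: ∂M/∂y = 0 and ∂N/∂x = 0; equal, so the equation is exact.
Integrate M with respect to x (treating y as constant): ∫M dx = -3x^2 + h(y).
Differentiate w.r.t. y and set equal to N: the x-dependent terms already match, leaving h'(y) = -1. Integrate: h(y) = -y.
So F(x,y) = -3x^2 - y.
General solution: -3x^2 - y = C.


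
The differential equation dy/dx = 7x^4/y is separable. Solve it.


Separate variables: y dy = 7x^4 dx.
Integrate both sides: y²/2 = (7/5)x^5 + C₀.
Multiply by 2: y² = (14/5)x^5 + C.


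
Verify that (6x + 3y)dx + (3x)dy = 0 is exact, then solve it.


Check exactness: ∂M/∂y = 3 and ∂N/∂x = 3; equal, so the equation is exact.
Integrate M with respect to x (treating y as constant): ∫M dx = 3x^2 + 3xy + h(y).
Differentiate w.r.t. y and set equal to N: all terms match, so h'(y) = 0 and h is a constant absorbed into C.
General solution: 3x^2 + 3xy = C.


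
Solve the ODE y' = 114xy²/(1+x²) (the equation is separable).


Separate: dy/y² = 114x/(1+x²) dx.
Integrate LHS: ∫ dy/y² = -1/y.
Integrate RHS via u = 1+x²: 57ln(1+x²) + C.
Result: -1/y = 57ln(1+x²) + C.


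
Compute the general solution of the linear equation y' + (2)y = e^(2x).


P(x) = 2 ⇒ μ = e^(2x).
(μ y)' = e^(4x) ⇒ μ y = (1/4)e^(4x) + C.
Divide by μ: y = (1/4)e^(2x) + Ce^(-2x).


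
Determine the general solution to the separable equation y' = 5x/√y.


Separate: √y dy = 5x dx.
Integrate: (2/3)y^(3/2) = (5/2)x² + C.


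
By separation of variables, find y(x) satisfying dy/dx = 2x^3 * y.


Separate variables: dy/y = 2x^3 dx.
Integrate: ln|y| = (1/2)x^4 + C₀.
Exponentiate: y = Ce^((1/2)x^4).


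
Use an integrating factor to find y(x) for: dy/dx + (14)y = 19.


P(x) = 14, Q(x) = 19; integrating factor μ = e^(14x).
(μ y)' = 19e^(14x) ⇒ μ y = (19/14)e^(14x) + C.
Divide by μ: y = 19/14 + Ce^(-14x).


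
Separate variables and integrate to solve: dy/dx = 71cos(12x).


g(y) = 1, so integrate directly: y = ∫ 71cos(12x) dx = (71/12)sin(12x) + C.


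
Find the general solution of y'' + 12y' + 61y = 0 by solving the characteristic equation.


Characteristic equation: r² + 12r + 61 = 0.
Discriminant is negative; roots r = -6 ± 5i (complex conjugate pair).
General solution uses e^(α x)(C₁ cos(β x) + C₂ sin(β x)): y = e^(-6x)(C₁cos(5x) + C₂sin(5x)).


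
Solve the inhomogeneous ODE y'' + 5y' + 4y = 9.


Characteristic roots of r² + 5r + 4 = 0 are -4, -1.
y_h = C₁e^(-4x) + C₂e^(-x).
Constant forcing; try y_p = A. Then 4A = 9 ⇒ A = 9/4.
General solution: y = C₁e^(-4x) + C₂e^(-x) + 9/4.


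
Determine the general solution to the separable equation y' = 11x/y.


Separate variables: y dy = 11x dx.
Integrate both sides: y²/2 = (11/2)x^2 + C₀.
Multiply by 2: y² = 11x^2 + C.


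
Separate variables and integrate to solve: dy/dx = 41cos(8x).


g(y) = 1, so integrate directly: y = ∫ 41cos(8x) dx = (41/8)sin(8x) + C.


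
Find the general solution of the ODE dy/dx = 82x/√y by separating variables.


Separate: √y dy = 82x dx.
Integrate: (2/3)y^(3/2) = 41x² + C.


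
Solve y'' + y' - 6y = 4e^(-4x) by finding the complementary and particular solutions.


Characteristic roots of r² + r - 6 = 0 are -3, 2.
y_h = C₁e^(-3x) + C₂e^(2x).
Forcing exponent -4 is not a characteristic root; try y_p = Ae^(-4x).
Substitute: A·(16 + (1)·-4 + (-6)) = A·6 = 4, so A = 2/3.
General solution: y = C₁e^(-3x) + C₂e^(2x) + (2/3)e^(-4x).


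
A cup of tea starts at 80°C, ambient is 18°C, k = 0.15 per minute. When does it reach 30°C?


From T(t) = T_a + (T₀ - T_a)e^(-kt), set T(t) = 30:
(30 - 18) / (80 - 18) = e^(-0.15t), so t = -ln(0.194)/0.15 ≈ 10.9 minutes.


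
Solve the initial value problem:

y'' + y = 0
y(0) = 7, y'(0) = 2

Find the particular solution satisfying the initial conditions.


Characteristic roots of r² + 1 = 0 are ±1i, so y = C₁cos(x) + C₂sin(x).
Apply y(0) = 7: C₁ = 7. Differentiate and apply y'(0) = 2: 1·C₂ = 2, so C₂ = 2.
Particular solution: y = 7cos(x) + 2sin(x).


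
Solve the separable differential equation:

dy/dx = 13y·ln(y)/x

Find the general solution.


Separate: dy/[y ln(y)] = 13 dx/x.
Substitute u = ln(y): du/u = 13 dx/x.
Integrate: ln|ln(y)| = 13ln|x| + C₀, hence ln(y) = C·x^13.


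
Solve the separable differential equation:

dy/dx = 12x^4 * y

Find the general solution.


Separate variables: dy/y = 12x^4 dx.
Integrate: ln|y| = (12/5)x^5 + C₀.
Exponentiate: y = Ce^((12/5)x^5).


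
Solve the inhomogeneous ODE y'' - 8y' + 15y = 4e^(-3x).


Characteristic roots of r² - 8r + 15 = 0 are 3, 5.
y_h = C₁e^(3x) + C₂e^(5x).
Forcing exponent -3 is not a characteristic root; try y_p = Ae^(-3x).
Substitute: A·(9 + (-8)·-3 + (15)) = A·48 = 4, so A = 1/12.
General solution: y = C₁e^(3x) + C₂e^(5x) + (1/12)e^(-3x).


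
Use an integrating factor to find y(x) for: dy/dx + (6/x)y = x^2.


P(x) = 6/x ⇒ μ = x^6.
(x^6 y)' = x^6·x^2 = x^8.
Integrate: x^6 y = x^9/(9) + C.
Solve for y: y = (1/9)x^3 + C/x^6.


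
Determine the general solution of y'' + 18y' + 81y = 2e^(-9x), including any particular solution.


Characteristic polynomial (r + 9)² = 0; repeated root r = -9.
y_h = (C₁ + C₂x)e^(-9x). Forcing matches the repeated root (resonance), so try y_p = Ax² e^(-9x).
Substitute and solve for A: 2A = 2, so A = 1.
General solution: y = (C₁ + C₂x + x²)e^(-9x).


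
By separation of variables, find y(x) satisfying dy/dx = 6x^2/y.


Separate variables: y dy = 6x^2 dx.
Integrate both sides: y²/2 = 2x^3 + C₀.
Multiply by 2: y² = 4x^3 + C.


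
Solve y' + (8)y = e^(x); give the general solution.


P(x) = 8 ⇒ μ = e^(8x).
(μ y)' = e^(9x) ⇒ μ y = e^(9x)/9 + C.
Divide by μ: y = (1/9)e^(x) + Ce^(-8x).


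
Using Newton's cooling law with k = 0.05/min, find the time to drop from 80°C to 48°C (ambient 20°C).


From T(t) = T_a + (T₀ - T_a)e^(-kt), set T(t) = 48:
(48 - 20) / (80 - 20) = e^(-0.05t), so t = -ln(0.467)/0.05 ≈ 15.2 minutes.


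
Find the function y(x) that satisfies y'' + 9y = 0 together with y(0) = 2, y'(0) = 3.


Characteristic roots of r² + 9 = 0 are ±3i, so y = C₁cos(3x) + C₂sin(3x).
Apply y(0) = 2: C₁ = 2. Differentiate and apply y'(0) = 3: 3·C₂ = 3, so C₂ = 1.
Particular solution: y = 2cos(3x) + sin(3x).


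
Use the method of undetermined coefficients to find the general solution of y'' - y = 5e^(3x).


Characteristic roots of r² - 1 = 0 are -1, 1.
y_h = C₁e^(-x) + C₂e^(x).
Forcing exponent 3 is not a characteristic root; try y_p = Ae^(3x).
Substitute: A·(9 + (0)·3 + (-1)) = A·8 = 5, so A = 5/8.
General solution: y = C₁e^(-x) + C₂e^(x) + (5/8)e^(3x).


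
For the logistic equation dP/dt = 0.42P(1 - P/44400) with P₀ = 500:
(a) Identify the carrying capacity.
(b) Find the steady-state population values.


Logistic ODE dP/dt = 0.42P(1 - P/44400) has equilibria where dP/dt = 0, i.e. P = 0 or P = 44400.
The coefficient (1 - P/K) = 0 when P = K, identifying K = 44400 as the carrying capacity.
(a) K = 44400; (b) equilibria P = 0 and P = 44400.


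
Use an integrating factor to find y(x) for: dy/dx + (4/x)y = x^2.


P(x) = 4/x ⇒ μ = x^4.
(x^4 y)' = x^6 ⇒ x^4 y = x^7/(7) + C.
Solve for y: y = (1/7)x^3 + C/x^4.


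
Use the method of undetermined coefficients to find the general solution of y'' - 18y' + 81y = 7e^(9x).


Characteristic polynomial (r - 9)² = 0; repeated root r = 9.
y_h = (C₁ + C₂x)e^(9x). Forcing matches the repeated root (resonance), so try y_p = Ax² e^(9x).
Substitute and solve for A: 2A = 7, so A = 7/2.
General solution: y = (C₁ + C₂x + (7/2)x²)e^(9x).


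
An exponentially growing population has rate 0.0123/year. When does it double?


Exponential growth: P(t) = P₀ e^(0.0123t). Set P(t)/P₀ = 2: e^(0.0123t) = 2.
Solve: t = ln(2)/0.0123 ≈ 56.35 years.


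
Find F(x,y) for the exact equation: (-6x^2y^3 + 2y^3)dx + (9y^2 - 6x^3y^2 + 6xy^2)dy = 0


Check exactness: ∂M/∂y = -18x^2y^2 + 6y^2 and ∂N/∂x = -18x^2y^2 + 6y^2; equal, so the equation is exact.
Integrate M with respect to x (treating y as constant): ∫M dx = -2x^3y^3 + 2xy^3 + h(y).
Differentiate w.r.t. y and set equal to N: the x-dependent terms already match, leaving h'(y) = 9y^2. Integrate: h(y) = 3y^3.
So F(x,y) = 3y^3 - 2x^3y^3 + 2xy^3.
General solution: 3y^3 - 2x^3y^3 + 2xy^3 = C.


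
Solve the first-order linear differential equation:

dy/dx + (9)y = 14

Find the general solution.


P(x) = 9, Q(x) = 14; integrating factor μ = e^(9x).
(μ y)' = 14e^(9x) ⇒ μ y = (14/9)e^(9x) + C.
Divide by μ: y = 14/9 + Ce^(-9x).


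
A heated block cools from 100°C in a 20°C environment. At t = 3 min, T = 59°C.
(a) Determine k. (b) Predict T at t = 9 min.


Newton's law: T(t) = T_a + (T₀ - T_a)e^(-kt).
(a) Use T(3) = 59: (59 - 20)/(100 - 20) = e^(-k·3), so k = -ln(0.487)/3 ≈ 0.2395.
(b) Apply k to t = 9: T(9) = 20 + (80)e^(-2.155) ≈ 29.3°C.


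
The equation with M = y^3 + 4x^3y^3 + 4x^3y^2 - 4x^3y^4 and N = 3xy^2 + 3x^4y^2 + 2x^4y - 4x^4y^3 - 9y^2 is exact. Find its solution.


Check exactness: ∂M/∂y = 3y^2 + 12x^3y^2 + 8x^3y - 16x^3y^3 and ∂N/∂x = 3y^2 + 12x^3y^2 + 8x^3y - 16x^3y^3; equal, so the equation is exact.
Integrate M with respect to x (treating y as constant): ∫M dx = xy^3 + x^4y^3 + x^4y^2 - x^4y^4 + h(y).
Differentiate w.r.t. y and set equal to N: the x-dependent terms already match, leaving h'(y) = -9y^2. Integrate: h(y) = -3y^3.
So F(x,y) = xy^3 + x^4y^3 + x^4y^2 - x^4y^4 - 3y^3.
General solution: xy^3 + x^4y^3 + x^4y^2 - x^4y^4 - 3y^3 = C.


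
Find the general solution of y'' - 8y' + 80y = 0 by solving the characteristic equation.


Characteristic equation: r² - 8r + 80 = 0.
Discriminant is negative; roots r = 4 ± 8i (complex conjugate pair).
General solution uses e^(α x)(C₁ cos(β x) + C₂ sin(β x)): y = e^(4x)(C₁cos(8x) + C₂sin(8x)).


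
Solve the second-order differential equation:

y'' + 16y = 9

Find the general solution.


Homogeneous part: r² + 16 = 0 ⇒ r = ±4i, so y_h = C₁cos(4x) + C₂sin(4x).
Try constant y_p = A; plug in: 16A = 9 ⇒ A = 9/16.
General solution: y = C₁cos(4x) + C₂sin(4x) + 9/16.
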